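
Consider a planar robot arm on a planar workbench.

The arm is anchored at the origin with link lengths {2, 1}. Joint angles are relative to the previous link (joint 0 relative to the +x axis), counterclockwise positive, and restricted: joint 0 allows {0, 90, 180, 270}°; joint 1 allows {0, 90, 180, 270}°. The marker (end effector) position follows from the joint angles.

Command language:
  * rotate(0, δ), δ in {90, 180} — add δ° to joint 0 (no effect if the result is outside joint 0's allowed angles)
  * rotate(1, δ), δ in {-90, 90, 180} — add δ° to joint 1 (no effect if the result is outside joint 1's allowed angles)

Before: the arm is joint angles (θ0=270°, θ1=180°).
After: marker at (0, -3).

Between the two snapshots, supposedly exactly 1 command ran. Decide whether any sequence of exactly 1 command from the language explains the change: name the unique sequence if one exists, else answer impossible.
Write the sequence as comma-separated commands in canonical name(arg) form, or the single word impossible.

rotate(1, 180)

start: joint angles (θ0=270°, θ1=180°)
[1] after rotate(1, 180): joint angles (θ0=270°, θ1=0°)
no other 1-command option fits: unique.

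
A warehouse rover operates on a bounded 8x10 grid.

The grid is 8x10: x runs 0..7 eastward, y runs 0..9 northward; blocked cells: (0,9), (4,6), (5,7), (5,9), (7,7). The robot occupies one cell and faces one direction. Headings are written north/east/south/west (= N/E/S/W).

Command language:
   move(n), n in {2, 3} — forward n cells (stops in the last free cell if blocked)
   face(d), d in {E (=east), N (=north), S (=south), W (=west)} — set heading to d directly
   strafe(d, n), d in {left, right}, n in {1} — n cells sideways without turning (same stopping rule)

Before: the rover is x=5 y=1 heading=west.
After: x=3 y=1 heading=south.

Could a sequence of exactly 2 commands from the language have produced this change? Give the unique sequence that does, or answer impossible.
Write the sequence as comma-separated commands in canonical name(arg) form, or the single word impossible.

move(2), face(S)

key: position moved to (3,1) AND the heading swung to S — translation plus rotation needed
begin: x=5 y=1 heading=west
t=1 move(2) ⇒ x=3 y=1 heading=west
t=2 face(S) ⇒ x=3 y=1 heading=south
uniquely the one of 64 2-step routes that fits.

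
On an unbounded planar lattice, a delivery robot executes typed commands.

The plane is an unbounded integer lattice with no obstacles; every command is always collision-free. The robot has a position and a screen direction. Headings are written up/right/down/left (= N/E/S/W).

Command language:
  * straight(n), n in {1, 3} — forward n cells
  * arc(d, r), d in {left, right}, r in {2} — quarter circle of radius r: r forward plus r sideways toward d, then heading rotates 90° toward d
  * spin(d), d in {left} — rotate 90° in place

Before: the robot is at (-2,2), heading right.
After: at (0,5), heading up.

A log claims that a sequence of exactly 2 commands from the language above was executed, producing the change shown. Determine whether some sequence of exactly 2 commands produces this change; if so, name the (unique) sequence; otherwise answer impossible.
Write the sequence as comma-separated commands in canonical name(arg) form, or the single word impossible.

key: running straight(1) before arc(left, 2) would end elsewhere — order is forced
begin: at (-2,2), heading right
1. arc(left, 2) → at (0,4), heading up
2. straight(1) → at (0,5), heading up
uniquely the one of 25 2-step routes that fits.

arc(left, 2), straight(1)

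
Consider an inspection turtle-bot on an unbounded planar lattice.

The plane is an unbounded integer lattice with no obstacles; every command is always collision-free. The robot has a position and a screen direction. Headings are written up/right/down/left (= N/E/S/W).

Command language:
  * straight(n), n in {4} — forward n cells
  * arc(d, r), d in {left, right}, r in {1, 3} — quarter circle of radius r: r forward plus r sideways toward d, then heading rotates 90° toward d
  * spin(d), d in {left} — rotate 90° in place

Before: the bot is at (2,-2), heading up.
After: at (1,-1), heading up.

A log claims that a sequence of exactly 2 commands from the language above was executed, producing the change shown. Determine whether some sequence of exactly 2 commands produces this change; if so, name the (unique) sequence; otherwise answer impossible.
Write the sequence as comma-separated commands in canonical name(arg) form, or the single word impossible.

spin(left), arc(right, 1)

key: order matters: swapping spin(left) and arc(right, 1) lands elsewhere
t0: at (2,-2), heading up
step 1 (spin(left)): at (2,-2), heading left
step 2 (arc(right, 1)): at (1,-1), heading up
no other 2-command option fits: unique.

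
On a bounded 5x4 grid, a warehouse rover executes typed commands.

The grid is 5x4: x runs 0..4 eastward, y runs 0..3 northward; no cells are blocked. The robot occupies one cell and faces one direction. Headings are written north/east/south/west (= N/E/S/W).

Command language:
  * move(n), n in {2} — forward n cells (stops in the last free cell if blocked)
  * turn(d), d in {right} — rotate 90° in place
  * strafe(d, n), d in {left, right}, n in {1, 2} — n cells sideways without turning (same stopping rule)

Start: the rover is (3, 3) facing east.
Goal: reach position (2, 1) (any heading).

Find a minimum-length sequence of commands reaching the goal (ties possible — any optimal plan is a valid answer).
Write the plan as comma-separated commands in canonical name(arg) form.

turn(right), move(2), strafe(right, 1)

initial: (3, 3) facing east
[1] after turn(right): (3, 3) facing south
[2] after move(2): (3, 1) facing south
[3] after strafe(right, 1): (2, 1) facing south
no 2-step plan works, so 3 is optimal.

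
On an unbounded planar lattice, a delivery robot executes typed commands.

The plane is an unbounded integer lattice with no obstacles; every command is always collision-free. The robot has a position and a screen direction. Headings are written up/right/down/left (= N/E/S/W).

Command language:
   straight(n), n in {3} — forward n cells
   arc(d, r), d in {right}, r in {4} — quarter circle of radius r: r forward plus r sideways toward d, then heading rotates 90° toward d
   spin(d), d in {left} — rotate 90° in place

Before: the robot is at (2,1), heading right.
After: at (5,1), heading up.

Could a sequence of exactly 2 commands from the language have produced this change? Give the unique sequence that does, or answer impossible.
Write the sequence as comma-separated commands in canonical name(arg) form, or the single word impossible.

straight(3), spin(left)

key: position moved to (5,1) AND the heading swung to N — translation plus rotation needed
from: at (2,1), heading right
[1] after straight(3): at (5,1), heading right
[2] after spin(left): at (5,1), heading up
no rival 2-sequence matches.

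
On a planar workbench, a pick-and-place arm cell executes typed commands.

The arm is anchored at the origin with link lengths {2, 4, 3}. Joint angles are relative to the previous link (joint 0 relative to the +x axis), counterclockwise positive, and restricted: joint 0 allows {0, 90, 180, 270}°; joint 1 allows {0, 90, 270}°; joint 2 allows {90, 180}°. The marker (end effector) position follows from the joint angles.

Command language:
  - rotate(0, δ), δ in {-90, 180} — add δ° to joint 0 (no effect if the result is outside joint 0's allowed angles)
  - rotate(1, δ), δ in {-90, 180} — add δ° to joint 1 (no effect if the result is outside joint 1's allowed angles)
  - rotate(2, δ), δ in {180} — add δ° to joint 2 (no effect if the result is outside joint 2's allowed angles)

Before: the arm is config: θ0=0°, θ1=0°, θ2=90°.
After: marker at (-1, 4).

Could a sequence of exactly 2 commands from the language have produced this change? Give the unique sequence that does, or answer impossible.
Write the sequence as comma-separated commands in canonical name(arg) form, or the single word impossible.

rotate(1, -90), rotate(1, 180)

key: running rotate(1, 180) before rotate(1, -90) would end elsewhere — order is forced
from: config: θ0=0°, θ1=0°, θ2=90°
step 1 (rotate(1, -90)): config: θ0=0°, θ1=270°, θ2=90°
step 2 (rotate(1, 180)): config: θ0=0°, θ1=90°, θ2=90°
all 25 alternatives checked — unique.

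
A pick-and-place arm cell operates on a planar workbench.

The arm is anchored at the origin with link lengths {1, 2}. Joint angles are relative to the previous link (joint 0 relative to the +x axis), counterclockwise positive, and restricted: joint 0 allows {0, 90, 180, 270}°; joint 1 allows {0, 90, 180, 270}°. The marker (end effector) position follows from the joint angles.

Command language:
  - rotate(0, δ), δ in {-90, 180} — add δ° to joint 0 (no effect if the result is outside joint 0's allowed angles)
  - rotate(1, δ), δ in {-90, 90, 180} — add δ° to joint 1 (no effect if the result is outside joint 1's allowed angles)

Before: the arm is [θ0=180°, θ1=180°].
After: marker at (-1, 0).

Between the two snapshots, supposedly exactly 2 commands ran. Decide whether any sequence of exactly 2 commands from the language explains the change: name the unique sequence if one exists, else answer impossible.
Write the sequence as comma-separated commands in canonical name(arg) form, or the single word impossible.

from: [θ0=180°, θ1=180°]
t=1 rotate(0, -90) ⇒ [θ0=90°, θ1=180°]
t=2 rotate(0, -90) ⇒ [θ0=0°, θ1=180°]
no rival 2-sequence matches.

rotate(0, -90), rotate(0, -90)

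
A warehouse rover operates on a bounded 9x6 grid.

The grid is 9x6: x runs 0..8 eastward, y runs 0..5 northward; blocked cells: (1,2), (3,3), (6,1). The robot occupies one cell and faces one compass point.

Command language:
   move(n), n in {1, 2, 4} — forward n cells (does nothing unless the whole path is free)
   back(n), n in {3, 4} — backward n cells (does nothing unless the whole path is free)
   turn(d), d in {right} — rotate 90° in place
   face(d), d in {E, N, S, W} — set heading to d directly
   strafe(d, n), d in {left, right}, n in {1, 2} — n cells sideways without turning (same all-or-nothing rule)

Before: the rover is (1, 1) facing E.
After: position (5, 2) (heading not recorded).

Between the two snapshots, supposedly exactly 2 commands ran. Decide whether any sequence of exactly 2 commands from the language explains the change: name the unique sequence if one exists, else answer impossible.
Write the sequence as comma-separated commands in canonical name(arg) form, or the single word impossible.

key: running strafe(left, 1) before move(4) would end elsewhere — order is forced
begin: (1, 1) facing E
1. move(4) → (5, 1) facing E
2. strafe(left, 1) → (5, 2) facing E
no rival 2-sequence matches.

move(4), strafe(left, 1)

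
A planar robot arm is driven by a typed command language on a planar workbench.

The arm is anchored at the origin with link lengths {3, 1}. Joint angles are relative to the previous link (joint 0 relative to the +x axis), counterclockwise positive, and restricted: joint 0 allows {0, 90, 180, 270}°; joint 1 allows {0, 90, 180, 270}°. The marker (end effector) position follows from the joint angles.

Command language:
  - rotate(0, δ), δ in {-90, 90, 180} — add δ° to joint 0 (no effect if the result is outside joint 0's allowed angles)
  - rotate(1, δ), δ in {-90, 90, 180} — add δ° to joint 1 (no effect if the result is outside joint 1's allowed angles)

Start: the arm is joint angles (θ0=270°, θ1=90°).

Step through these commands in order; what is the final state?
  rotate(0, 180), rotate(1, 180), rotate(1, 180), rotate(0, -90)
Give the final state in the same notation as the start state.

joint angles (θ0=0°, θ1=90°)

initial: joint angles (θ0=270°, θ1=90°)
[1] after rotate(0, 180): joint angles (θ0=90°, θ1=90°)
[2] after rotate(1, 180): joint angles (θ0=90°, θ1=270°)
[3] after rotate(1, 180): joint angles (θ0=90°, θ1=90°)
[4] after rotate(0, -90): joint angles (θ0=0°, θ1=90°)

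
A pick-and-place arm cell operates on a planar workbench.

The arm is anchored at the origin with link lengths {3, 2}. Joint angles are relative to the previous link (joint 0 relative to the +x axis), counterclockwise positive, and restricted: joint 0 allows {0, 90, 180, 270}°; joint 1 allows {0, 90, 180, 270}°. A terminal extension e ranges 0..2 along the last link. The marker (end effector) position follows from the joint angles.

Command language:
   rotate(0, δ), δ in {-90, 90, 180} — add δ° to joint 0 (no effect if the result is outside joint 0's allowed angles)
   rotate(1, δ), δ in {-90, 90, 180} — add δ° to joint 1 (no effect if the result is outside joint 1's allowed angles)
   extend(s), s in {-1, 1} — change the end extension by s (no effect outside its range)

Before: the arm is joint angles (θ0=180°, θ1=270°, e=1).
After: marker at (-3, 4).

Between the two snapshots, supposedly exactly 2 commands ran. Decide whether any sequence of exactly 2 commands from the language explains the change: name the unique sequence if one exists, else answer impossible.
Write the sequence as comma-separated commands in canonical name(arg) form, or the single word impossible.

extend(1), extend(1)

initial: joint angles (θ0=180°, θ1=270°, e=1)
step 1 (extend(1)): joint angles (θ0=180°, θ1=270°, e=2)
step 2 (extend(1)): joint angles (θ0=180°, θ1=270°, e=2)
no rival 2-sequence matches.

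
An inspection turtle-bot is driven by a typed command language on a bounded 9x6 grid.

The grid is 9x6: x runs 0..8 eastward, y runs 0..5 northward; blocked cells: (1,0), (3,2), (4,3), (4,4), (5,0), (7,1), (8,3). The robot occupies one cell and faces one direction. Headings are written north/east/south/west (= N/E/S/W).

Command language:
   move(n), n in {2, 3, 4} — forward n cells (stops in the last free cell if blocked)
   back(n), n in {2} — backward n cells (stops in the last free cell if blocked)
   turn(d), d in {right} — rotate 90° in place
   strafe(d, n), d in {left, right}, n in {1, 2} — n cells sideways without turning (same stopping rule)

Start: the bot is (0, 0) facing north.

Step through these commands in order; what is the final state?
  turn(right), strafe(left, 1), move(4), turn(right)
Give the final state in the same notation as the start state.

(4, 1) facing south

begin: (0, 0) facing north
t=1 turn(right) ⇒ (0, 0) facing east
t=2 strafe(left, 1) ⇒ (0, 1) facing east
t=3 move(4) ⇒ (4, 1) facing east
t=4 turn(right) ⇒ (4, 1) facing south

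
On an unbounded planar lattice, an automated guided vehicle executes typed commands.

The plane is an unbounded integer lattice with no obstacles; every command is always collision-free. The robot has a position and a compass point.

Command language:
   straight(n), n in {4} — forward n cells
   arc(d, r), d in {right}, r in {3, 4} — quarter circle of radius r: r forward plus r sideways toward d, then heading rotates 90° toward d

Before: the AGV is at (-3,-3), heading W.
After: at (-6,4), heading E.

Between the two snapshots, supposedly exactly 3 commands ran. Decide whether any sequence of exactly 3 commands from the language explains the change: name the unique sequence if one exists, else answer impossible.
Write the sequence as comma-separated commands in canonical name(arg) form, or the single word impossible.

key: position moved to (-6,4) AND the heading swung to E — translation plus rotation needed
initial: at (-3,-3), heading W
t=1 straight(4) ⇒ at (-7,-3), heading W
t=2 arc(right, 3) ⇒ at (-10,0), heading N
t=3 arc(right, 4) ⇒ at (-6,4), heading E
no other 3-command option fits: unique.

straight(4), arc(right, 3), arc(right, 4)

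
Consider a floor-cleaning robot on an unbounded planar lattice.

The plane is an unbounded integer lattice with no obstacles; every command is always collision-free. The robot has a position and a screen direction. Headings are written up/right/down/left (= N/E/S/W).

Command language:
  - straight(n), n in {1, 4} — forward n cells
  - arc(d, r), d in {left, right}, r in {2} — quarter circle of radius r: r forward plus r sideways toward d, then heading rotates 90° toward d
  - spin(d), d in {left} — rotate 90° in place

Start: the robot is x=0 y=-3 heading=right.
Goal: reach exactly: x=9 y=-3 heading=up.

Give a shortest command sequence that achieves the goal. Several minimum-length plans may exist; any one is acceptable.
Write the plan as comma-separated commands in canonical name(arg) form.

straight(1), straight(4), straight(4), spin(left)

begin: x=0 y=-3 heading=right
1. straight(1) → x=1 y=-3 heading=right
2. straight(4) → x=5 y=-3 heading=right
3. straight(4) → x=9 y=-3 heading=right
4. spin(left) → x=9 y=-3 heading=up
minimal: 4 command(s), checked below 4.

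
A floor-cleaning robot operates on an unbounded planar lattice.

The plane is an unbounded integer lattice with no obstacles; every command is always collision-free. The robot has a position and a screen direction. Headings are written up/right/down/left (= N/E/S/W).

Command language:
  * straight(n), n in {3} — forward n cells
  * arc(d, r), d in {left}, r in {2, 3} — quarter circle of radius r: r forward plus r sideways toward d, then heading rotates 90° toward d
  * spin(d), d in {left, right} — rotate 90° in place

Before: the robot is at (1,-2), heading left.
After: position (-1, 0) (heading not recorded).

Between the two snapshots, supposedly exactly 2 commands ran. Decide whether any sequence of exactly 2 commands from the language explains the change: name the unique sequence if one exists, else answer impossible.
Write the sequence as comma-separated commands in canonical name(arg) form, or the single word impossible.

spin(right), arc(left, 2)

key: order matters: swapping spin(right) and arc(left, 2) lands elsewhere
t0: at (1,-2), heading left
1. spin(right) → at (1,-2), heading up
2. arc(left, 2) → at (-1,0), heading left
no rival 2-sequence matches.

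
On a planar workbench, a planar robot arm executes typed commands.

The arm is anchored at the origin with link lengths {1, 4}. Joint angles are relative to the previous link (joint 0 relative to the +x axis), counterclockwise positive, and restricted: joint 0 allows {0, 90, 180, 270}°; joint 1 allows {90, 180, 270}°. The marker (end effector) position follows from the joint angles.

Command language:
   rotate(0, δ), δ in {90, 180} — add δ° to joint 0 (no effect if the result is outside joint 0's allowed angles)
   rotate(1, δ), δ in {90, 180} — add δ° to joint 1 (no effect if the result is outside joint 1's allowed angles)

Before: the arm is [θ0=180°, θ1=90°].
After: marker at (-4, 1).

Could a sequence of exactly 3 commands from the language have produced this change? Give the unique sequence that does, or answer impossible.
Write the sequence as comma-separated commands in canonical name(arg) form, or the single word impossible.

rotate(0, 90), rotate(0, 90), rotate(0, 90)

t0: [θ0=180°, θ1=90°]
1. rotate(0, 90) → [θ0=270°, θ1=90°]
2. rotate(0, 90) → [θ0=0°, θ1=90°]
3. rotate(0, 90) → [θ0=90°, θ1=90°]
no rival 3-sequence matches.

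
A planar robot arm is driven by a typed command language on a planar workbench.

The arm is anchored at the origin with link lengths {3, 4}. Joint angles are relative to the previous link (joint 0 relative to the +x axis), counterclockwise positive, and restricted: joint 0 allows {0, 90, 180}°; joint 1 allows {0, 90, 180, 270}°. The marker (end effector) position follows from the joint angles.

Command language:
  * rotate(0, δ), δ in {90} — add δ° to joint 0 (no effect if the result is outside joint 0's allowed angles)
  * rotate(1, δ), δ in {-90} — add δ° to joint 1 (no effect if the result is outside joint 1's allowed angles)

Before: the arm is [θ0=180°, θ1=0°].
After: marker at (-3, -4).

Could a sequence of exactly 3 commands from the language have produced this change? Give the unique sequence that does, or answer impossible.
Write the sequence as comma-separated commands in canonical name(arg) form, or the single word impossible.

initial: [θ0=180°, θ1=0°]
step 1 (rotate(1, -90)): [θ0=180°, θ1=270°]
step 2 (rotate(1, -90)): [θ0=180°, θ1=180°]
step 3 (rotate(1, -90)): [θ0=180°, θ1=90°]
no rival 3-sequence matches.

rotate(1, -90), rotate(1, -90), rotate(1, -90)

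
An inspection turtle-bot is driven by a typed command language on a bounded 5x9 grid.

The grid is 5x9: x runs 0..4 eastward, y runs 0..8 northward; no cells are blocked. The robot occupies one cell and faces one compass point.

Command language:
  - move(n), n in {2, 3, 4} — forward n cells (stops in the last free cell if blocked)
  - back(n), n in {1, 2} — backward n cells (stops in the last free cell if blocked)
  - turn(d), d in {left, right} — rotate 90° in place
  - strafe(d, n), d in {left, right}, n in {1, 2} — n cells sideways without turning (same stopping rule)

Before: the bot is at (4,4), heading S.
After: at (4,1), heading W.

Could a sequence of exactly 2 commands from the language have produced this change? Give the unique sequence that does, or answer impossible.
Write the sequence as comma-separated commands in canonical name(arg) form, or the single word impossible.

move(3), turn(right)

key: cell and facing (now W) both changed — the 2 commands mix motion and turning
start: at (4,4), heading S
1. move(3) → at (4,1), heading S
2. turn(right) → at (4,1), heading W
no rival 2-sequence matches.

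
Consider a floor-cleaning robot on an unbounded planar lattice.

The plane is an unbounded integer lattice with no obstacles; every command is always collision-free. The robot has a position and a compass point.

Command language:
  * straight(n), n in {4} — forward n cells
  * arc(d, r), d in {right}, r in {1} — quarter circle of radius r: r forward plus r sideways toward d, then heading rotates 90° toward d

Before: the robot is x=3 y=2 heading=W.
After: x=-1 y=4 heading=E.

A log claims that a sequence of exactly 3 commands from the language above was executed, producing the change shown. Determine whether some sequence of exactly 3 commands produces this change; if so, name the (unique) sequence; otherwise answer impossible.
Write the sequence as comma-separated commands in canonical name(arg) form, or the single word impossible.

straight(4), arc(right, 1), arc(right, 1)

key: order matters: swapping straight(4) and arc(right, 1) lands elsewhere
from: x=3 y=2 heading=W
[1] after straight(4): x=-1 y=2 heading=W
[2] after arc(right, 1): x=-2 y=3 heading=N
[3] after arc(right, 1): x=-1 y=4 heading=E
uniquely the one of 8 3-step routes that fits.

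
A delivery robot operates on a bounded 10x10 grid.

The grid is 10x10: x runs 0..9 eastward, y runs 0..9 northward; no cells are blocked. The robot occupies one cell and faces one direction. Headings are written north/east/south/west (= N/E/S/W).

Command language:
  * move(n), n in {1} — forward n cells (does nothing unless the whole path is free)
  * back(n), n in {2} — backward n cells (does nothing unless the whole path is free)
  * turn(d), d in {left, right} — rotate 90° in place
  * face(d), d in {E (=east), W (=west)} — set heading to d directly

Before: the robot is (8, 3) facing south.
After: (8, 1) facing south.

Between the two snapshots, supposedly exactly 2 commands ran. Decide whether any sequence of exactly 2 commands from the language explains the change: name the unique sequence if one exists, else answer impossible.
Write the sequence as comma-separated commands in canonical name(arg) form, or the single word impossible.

move(1), move(1)

key: still facing S at the end — nothing in the sequence rotates
initial: (8, 3) facing south
step 1 (move(1)): (8, 2) facing south
step 2 (move(1)): (8, 1) facing south
all 36 alternatives checked — unique.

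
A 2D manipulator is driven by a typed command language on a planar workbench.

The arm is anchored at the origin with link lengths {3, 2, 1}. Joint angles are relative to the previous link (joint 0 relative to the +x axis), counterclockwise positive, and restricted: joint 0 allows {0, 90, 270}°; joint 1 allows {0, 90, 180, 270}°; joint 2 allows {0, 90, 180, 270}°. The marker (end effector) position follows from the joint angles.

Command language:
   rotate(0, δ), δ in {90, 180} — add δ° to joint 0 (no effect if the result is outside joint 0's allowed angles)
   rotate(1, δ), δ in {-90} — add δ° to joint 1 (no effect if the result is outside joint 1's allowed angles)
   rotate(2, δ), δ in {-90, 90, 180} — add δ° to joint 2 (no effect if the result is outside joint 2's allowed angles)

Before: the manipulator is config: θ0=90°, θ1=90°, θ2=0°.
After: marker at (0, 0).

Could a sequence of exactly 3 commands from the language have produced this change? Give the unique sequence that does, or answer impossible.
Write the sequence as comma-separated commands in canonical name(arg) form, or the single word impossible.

initial: config: θ0=90°, θ1=90°, θ2=0°
1. rotate(1, -90) → config: θ0=90°, θ1=0°, θ2=0°
2. rotate(1, -90) → config: θ0=90°, θ1=270°, θ2=0°
3. rotate(1, -90) → config: θ0=90°, θ1=180°, θ2=0°
no other 3-command option fits: unique.

rotate(1, -90), rotate(1, -90), rotate(1, -90)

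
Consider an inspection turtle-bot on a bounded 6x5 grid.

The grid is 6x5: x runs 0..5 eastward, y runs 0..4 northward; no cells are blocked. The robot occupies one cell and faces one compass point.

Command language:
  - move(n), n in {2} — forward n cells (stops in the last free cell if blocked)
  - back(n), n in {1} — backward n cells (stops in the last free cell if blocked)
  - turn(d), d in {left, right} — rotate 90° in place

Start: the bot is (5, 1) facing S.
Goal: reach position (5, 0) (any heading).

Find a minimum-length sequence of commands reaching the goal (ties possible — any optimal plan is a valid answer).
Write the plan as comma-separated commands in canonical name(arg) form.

start: (5, 1) facing S
1. move(2) → (5, 0) facing S
nothing shorter than 1 reaches the goal.

move(2)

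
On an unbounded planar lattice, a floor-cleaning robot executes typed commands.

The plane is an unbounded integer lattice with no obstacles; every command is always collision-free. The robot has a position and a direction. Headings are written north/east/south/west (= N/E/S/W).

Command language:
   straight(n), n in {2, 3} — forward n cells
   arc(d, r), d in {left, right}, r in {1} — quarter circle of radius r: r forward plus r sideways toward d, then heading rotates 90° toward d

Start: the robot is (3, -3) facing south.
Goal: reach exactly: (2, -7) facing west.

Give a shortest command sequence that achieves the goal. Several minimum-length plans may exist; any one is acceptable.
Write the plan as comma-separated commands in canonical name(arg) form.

straight(3), arc(right, 1)

start: (3, -3) facing south
1. straight(3) → (3, -6) facing south
2. arc(right, 1) → (2, -7) facing west
shorter routes all fall short; 2 is best.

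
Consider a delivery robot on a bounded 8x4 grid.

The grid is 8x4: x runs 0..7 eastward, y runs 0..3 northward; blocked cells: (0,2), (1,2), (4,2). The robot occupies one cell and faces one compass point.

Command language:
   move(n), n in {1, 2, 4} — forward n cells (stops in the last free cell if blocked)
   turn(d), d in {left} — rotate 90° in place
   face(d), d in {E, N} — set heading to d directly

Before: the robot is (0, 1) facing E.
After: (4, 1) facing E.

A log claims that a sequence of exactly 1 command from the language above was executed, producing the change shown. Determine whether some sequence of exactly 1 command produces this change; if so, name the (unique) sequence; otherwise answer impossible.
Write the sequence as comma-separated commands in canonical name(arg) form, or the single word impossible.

key: heading stays E — the single command does not turn
initial: (0, 1) facing E
step 1 (move(4)): (4, 1) facing E
no rival 1-sequence matches.

move(4)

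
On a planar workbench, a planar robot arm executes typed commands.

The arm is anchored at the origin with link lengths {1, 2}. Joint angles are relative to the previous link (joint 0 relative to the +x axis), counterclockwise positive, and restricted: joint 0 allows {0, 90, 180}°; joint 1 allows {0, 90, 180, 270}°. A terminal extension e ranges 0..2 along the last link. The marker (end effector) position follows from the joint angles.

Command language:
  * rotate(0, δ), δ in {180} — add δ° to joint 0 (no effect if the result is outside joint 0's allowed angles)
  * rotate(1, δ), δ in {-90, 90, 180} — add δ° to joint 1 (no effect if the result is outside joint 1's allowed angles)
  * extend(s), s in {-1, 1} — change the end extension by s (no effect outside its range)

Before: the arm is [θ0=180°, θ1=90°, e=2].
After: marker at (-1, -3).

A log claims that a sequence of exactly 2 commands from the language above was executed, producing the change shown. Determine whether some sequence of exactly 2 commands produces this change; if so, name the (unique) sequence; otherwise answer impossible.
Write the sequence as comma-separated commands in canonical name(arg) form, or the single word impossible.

key: order matters: swapping extend(1) and extend(-1) lands elsewhere
begin: [θ0=180°, θ1=90°, e=2]
1. extend(1) → [θ0=180°, θ1=90°, e=2]
2. extend(-1) → [θ0=180°, θ1=90°, e=1]
uniquely the one of 36 2-step routes that fits.

extend(1), extend(-1)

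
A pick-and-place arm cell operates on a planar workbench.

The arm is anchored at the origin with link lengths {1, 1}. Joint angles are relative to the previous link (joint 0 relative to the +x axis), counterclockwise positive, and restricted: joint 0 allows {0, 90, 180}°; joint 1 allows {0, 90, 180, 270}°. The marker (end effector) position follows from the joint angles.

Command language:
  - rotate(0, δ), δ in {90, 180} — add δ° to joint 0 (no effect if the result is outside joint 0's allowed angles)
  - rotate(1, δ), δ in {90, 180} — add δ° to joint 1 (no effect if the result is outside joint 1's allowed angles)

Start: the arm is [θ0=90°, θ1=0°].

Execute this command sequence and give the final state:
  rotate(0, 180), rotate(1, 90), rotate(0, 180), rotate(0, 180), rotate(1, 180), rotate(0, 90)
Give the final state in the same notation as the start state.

initial: [θ0=90°, θ1=0°]
step 1 (rotate(0, 180)): [θ0=90°, θ1=0°]
step 2 (rotate(1, 90)): [θ0=90°, θ1=90°]
step 3 (rotate(0, 180)): [θ0=90°, θ1=90°]
step 4 (rotate(0, 180)): [θ0=90°, θ1=90°]
step 5 (rotate(1, 180)): [θ0=90°, θ1=270°]
step 6 (rotate(0, 90)): [θ0=180°, θ1=270°]

[θ0=180°, θ1=270°]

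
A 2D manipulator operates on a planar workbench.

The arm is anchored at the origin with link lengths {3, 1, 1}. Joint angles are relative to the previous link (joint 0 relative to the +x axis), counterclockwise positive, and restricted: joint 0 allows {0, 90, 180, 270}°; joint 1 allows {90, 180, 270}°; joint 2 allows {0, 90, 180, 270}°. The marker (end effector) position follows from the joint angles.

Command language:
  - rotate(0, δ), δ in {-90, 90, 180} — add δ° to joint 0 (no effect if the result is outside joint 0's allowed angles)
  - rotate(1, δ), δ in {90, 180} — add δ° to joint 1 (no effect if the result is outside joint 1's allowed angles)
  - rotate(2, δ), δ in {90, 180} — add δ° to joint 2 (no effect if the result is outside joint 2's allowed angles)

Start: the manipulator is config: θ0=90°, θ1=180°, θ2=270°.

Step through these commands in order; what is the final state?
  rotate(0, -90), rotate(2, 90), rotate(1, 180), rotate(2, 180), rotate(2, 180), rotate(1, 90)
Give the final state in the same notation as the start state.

begin: config: θ0=90°, θ1=180°, θ2=270°
[1] after rotate(0, -90): config: θ0=0°, θ1=180°, θ2=270°
[2] after rotate(2, 90): config: θ0=0°, θ1=180°, θ2=0°
[3] after rotate(1, 180): config: θ0=0°, θ1=180°, θ2=0°
[4] after rotate(2, 180): config: θ0=0°, θ1=180°, θ2=180°
[5] after rotate(2, 180): config: θ0=0°, θ1=180°, θ2=0°
[6] after rotate(1, 90): config: θ0=0°, θ1=270°, θ2=0°

config: θ0=0°, θ1=270°, θ2=0°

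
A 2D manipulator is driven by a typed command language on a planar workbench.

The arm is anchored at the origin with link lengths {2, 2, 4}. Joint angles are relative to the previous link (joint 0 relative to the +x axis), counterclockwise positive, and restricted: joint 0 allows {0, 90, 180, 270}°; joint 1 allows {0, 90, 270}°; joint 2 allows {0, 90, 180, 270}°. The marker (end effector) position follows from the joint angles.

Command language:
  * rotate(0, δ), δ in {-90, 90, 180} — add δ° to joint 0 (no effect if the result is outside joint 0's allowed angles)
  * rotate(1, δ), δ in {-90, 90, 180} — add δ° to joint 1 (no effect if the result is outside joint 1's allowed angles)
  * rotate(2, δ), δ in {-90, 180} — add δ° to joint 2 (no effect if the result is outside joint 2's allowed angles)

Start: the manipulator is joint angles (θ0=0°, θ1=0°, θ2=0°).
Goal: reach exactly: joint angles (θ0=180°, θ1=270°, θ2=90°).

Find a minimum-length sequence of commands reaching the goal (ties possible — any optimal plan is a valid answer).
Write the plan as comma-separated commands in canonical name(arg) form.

start: joint angles (θ0=0°, θ1=0°, θ2=0°)
t=1 rotate(2, -90) ⇒ joint angles (θ0=0°, θ1=0°, θ2=270°)
t=2 rotate(2, 180) ⇒ joint angles (θ0=0°, θ1=0°, θ2=90°)
t=3 rotate(0, 180) ⇒ joint angles (θ0=180°, θ1=0°, θ2=90°)
t=4 rotate(1, -90) ⇒ joint angles (θ0=180°, θ1=270°, θ2=90°)
shorter routes all fall short; 4 is best.

rotate(2, -90), rotate(2, 180), rotate(0, 180), rotate(1, -90)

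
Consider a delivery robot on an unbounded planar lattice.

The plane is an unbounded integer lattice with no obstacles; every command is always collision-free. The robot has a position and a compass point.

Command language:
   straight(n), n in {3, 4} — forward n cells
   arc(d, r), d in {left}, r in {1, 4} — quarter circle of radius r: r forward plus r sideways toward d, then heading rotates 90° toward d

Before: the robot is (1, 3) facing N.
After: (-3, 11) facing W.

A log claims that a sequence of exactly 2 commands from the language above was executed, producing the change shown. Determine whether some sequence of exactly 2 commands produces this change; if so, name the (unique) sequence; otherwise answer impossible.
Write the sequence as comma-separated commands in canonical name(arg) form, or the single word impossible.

key: position moved to (-3,11) AND the heading swung to W — translation plus rotation needed
from: (1, 3) facing N
[1] after straight(4): (1, 7) facing N
[2] after arc(left, 4): (-3, 11) facing W
all 16 alternatives checked — unique.

straight(4), arc(left, 4)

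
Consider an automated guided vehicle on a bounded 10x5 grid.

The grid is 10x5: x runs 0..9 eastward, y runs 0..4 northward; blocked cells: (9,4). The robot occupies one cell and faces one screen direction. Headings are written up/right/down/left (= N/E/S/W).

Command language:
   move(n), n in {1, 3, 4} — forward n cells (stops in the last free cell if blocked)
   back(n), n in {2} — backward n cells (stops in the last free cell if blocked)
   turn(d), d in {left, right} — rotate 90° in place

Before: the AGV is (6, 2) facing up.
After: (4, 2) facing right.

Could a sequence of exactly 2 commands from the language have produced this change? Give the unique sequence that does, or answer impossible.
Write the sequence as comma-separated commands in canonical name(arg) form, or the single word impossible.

turn(right), back(2)

key: order matters: swapping turn(right) and back(2) lands elsewhere
t0: (6, 2) facing up
t=1 turn(right) ⇒ (6, 2) facing right
t=2 back(2) ⇒ (4, 2) facing right
no other 2-command option fits: unique.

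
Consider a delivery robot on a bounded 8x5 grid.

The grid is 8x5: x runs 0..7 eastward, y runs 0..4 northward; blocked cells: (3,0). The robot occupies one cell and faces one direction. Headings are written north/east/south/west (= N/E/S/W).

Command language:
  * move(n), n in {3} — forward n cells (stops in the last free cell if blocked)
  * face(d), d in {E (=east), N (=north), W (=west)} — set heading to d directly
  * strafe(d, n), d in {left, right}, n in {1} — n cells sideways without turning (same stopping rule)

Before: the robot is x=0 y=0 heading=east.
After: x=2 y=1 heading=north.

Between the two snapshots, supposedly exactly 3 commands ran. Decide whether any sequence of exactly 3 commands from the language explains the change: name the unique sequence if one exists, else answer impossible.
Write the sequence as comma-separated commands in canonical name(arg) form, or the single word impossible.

move(3), strafe(left, 1), face(N)

key: position moved to (2,1) AND the heading swung to N — translation plus rotation needed
begin: x=0 y=0 heading=east
1. move(3) → x=2 y=0 heading=east
2. strafe(left, 1) → x=2 y=1 heading=east
3. face(N) → x=2 y=1 heading=north
uniquely the one of 216 3-step routes that fits.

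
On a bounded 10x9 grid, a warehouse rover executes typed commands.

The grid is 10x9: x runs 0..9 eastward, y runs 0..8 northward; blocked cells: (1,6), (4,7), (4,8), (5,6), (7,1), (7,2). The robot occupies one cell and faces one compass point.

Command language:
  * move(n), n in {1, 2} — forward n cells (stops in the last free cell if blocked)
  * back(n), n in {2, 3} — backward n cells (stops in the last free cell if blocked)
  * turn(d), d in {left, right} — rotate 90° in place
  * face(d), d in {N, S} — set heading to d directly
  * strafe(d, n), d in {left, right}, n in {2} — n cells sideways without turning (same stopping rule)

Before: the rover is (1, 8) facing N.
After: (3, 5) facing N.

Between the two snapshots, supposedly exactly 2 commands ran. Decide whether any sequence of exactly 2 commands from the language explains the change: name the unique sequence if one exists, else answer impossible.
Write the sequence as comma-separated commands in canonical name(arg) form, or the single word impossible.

strafe(right, 2), back(3)

key: heading stays N — no command in the sequence turns
begin: (1, 8) facing N
[1] after strafe(right, 2): (3, 8) facing N
[2] after back(3): (3, 5) facing N
no other 2-command option fits: unique.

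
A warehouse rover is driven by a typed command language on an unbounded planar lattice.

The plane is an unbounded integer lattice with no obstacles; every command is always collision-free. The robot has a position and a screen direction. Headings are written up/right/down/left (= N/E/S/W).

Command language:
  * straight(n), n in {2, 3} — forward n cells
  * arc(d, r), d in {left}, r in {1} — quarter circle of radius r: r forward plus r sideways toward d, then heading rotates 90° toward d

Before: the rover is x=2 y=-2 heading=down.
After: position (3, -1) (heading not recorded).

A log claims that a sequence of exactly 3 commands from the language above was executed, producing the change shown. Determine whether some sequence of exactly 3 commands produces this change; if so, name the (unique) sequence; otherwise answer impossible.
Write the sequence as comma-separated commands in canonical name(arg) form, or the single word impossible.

initial: x=2 y=-2 heading=down
1. arc(left, 1) → x=3 y=-3 heading=right
2. arc(left, 1) → x=4 y=-2 heading=up
3. arc(left, 1) → x=3 y=-1 heading=left
no rival 3-sequence matches.

arc(left, 1), arc(left, 1), arc(left, 1)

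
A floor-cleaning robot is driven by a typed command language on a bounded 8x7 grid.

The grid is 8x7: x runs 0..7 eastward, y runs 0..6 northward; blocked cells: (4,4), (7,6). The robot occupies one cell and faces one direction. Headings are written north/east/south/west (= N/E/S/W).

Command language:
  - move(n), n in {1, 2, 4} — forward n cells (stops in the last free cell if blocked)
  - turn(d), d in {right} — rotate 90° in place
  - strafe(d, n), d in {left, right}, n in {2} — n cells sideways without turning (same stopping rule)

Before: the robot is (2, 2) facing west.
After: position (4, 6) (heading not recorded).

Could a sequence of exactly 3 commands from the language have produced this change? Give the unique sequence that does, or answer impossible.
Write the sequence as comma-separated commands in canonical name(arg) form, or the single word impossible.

key: order matters: swapping turn(right) and strafe(right, 2) lands elsewhere
t0: (2, 2) facing west
[1] after turn(right): (2, 2) facing north
[2] after move(4): (2, 6) facing north
[3] after strafe(right, 2): (4, 6) facing north
no rival 3-sequence matches.

turn(right), move(4), strafe(right, 2)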